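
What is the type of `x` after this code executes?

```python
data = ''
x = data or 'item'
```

'or' returns first truthy value (str)

str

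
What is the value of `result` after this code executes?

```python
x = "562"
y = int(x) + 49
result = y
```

x = '562'; y = 611; result = 611

611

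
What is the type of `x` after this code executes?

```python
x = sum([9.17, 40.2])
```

sum() of floats returns float

float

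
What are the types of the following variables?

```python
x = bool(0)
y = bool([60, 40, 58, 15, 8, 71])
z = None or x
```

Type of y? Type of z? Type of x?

bool() returns bool; None or bool returns the bool; bool() returns bool

bool, bool, bool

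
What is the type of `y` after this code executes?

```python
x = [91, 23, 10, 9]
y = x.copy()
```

list.copy() returns list

list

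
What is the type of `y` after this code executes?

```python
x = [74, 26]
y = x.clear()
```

list.clear() returns None

NoneType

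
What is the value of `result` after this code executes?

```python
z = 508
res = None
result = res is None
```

z = 508; res = None; result = True

True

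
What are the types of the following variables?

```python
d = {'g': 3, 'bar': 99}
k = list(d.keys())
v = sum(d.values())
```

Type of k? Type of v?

list() converts to list; sum of ints is int

list, int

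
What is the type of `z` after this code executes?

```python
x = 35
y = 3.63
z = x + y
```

int + float = float

float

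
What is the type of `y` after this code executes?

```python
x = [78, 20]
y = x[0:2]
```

Slicing a list returns a list

list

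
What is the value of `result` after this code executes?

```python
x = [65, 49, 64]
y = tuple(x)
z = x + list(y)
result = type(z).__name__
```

x is list; y is tuple; z is list; result = 'list'

'list'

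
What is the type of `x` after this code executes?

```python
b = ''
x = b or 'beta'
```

'or' returns first truthy value (str)

str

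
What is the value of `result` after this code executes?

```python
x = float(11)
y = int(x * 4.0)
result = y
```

x = 11.0; y = 44; result = 44

44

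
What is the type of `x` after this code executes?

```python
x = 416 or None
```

'or' returns first truthy value

int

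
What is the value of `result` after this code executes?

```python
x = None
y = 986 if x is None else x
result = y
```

x = None; y = 986; result = 986

986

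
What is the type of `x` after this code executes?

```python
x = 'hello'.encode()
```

str.encode() returns bytes

bytes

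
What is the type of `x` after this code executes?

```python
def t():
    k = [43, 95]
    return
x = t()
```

Bare return returns None

NoneType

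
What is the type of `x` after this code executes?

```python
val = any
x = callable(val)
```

callable() returns bool

bool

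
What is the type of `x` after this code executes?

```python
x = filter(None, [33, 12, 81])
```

filter() returns a filter object

filter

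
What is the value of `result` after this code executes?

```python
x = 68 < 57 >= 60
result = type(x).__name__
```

x is bool; result = 'bool'

'bool'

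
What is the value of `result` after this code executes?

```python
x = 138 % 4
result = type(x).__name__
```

x is int; result = 'int'

'int'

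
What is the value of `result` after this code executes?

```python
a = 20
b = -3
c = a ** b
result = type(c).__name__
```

a is int; b is int; c is float; result = 'float'

'float'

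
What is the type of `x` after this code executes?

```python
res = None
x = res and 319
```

'and' returns first falsy value (None)

NoneType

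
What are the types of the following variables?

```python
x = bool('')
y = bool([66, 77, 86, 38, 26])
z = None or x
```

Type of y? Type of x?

bool() returns bool; bool() returns bool

bool, bool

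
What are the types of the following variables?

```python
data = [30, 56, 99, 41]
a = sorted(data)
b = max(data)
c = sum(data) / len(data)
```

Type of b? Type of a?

max of ints returns int; sorted() returns list

int, list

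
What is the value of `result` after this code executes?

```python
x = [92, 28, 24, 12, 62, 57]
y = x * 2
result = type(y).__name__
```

x is list; y is list; result = 'list'

'list'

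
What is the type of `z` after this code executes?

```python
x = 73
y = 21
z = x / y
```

int / int = float

float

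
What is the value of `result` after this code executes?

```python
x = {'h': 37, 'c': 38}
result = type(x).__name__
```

x is dict; result = 'dict'

'dict'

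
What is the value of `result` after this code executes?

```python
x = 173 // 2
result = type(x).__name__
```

x is int; result = 'int'

'int'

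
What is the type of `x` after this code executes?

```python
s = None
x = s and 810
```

'and' returns first falsy value (None)

NoneType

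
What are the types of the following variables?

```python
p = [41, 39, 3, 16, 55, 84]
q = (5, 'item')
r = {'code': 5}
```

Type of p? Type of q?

p is assigned a list literal (square brackets); q is assigned a tuple (parenthesized, comma-separated values)

list, tuple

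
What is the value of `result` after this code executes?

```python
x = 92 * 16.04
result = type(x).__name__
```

x is float; result = 'float'

'float'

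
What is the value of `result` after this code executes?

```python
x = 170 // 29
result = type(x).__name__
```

x is int; result = 'int'

'int'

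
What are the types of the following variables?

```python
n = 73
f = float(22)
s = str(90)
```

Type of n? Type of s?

n is assigned a bare integer (no decimal point), so it is an int; s is assigned the result of calling str(), which returns a str

int, str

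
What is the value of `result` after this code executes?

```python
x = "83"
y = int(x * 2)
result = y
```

x = '83'; y = 8383; result = 8383

8383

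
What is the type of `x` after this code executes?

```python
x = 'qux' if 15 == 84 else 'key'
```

Both branches of conditional are str

str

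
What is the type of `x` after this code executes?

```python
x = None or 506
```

'or' with None returns the other truthy value

int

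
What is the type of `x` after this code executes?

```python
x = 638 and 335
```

'and' with truthy values returns last operand (int)

int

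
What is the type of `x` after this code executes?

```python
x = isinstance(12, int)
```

isinstance() returns bool

bool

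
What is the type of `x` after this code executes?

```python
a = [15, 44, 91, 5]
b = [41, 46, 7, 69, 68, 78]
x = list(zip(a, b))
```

list(zip()) returns a list of tuples

list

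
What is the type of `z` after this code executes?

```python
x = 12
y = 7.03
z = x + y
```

int + float = float

float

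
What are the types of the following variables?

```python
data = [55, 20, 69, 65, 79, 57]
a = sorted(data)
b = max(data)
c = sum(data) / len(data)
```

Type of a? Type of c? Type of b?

sorted() returns list; int / int = float; max of ints returns int

list, float, int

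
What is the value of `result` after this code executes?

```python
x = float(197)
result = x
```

x = 197.0; result = 197.0

197.0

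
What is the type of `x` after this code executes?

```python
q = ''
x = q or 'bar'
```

'or' returns first truthy value (str)

str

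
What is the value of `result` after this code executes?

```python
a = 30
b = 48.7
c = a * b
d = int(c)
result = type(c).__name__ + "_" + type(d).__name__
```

a is int; b is float; c is float; d is int; result = 'float_int'

'float_int'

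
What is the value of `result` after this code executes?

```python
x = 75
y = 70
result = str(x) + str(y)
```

x = 75; y = 70; result = '7570'

'7570'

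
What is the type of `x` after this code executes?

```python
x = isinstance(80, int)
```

isinstance() returns bool

bool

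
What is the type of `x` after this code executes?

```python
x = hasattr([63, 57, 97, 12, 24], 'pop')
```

hasattr() returns bool

bool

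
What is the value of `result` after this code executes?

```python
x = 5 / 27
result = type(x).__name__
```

x is float; result = 'float'

'float'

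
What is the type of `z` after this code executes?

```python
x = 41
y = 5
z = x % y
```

int % int = int

int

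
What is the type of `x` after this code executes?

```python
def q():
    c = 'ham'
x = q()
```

Function without return returns None

NoneType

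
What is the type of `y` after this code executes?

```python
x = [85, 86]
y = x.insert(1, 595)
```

list.insert() returns None

NoneType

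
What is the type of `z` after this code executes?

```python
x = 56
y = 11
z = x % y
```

int % int = int

int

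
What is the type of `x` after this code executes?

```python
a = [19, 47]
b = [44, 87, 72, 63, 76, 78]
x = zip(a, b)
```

zip() returns a zip object

zip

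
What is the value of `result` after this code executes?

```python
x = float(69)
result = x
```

x = 69.0; result = 69.0

69.0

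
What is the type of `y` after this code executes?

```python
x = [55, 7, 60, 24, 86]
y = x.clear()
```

list.clear() returns None

NoneType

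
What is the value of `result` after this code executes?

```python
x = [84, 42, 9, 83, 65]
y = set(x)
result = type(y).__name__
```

x is list; y is set; result = 'set'

'set'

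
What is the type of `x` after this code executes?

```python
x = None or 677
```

'or' with None returns the other truthy value

int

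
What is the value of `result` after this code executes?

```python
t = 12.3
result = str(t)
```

t = 12.3; result = '12.3'

'12.3'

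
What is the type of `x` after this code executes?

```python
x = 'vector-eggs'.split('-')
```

str.split() returns list

list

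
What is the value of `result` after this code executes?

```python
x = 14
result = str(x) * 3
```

x = 14; result = '141414'

'141414'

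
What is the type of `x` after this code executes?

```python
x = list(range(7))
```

list(range()) returns list

list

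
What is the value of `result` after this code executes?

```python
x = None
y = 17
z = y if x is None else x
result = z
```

x = None; y = 17; z = 17; result = 17

17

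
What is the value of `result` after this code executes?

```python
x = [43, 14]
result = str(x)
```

x = [43, 14]; result = '[43, 14]'

'[43, 14]'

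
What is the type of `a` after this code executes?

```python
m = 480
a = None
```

None has type NoneType

NoneType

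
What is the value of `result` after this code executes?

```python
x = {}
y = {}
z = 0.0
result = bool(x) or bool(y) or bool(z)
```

x = {}; y = {}; z = 0.0; result = False

False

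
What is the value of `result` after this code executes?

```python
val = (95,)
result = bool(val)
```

val = (95,); result = True

True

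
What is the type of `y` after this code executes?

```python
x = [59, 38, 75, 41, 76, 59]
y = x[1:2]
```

Slicing a list returns a list

list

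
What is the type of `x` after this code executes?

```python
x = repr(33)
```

repr() returns str

str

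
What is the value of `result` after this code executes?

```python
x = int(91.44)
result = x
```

x = 91; result = 91

91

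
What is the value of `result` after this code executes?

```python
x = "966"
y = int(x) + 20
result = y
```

x = '966'; y = 986; result = 986

986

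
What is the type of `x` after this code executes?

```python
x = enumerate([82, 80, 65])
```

enumerate() returns an enumerate object

enumerate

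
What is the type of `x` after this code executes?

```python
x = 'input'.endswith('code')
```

str.endswith() returns bool

bool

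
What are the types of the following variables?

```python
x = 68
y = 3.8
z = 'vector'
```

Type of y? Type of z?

y is assigned a number with a decimal point, so it is a float; z is assigned a quoted string literal, so it is a str

float, str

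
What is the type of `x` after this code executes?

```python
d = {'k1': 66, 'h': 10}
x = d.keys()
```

.keys() returns dict_keys view

dict_keys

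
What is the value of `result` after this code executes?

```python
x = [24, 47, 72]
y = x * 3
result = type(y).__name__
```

x is list; y is list; result = 'list'

'list'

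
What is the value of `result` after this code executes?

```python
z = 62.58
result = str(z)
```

z = 62.58; result = '62.58'

'62.58'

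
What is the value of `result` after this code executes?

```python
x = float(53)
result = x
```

x = 53.0; result = 53.0

53.0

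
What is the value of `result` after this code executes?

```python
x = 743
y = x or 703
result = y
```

x = 743; y = 743; result = 743

743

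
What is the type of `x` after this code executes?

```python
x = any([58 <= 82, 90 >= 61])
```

any() returns bool

bool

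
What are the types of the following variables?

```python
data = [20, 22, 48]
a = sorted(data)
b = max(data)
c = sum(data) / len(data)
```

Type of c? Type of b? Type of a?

int / int = float; max of ints returns int; sorted() returns list

float, int, list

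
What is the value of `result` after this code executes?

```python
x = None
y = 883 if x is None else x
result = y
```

x = None; y = 883; result = 883

883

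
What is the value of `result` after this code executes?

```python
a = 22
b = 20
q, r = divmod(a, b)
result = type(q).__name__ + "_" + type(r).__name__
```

a is int; b is int; q is int; r is int; result = 'int_int'

'int_int'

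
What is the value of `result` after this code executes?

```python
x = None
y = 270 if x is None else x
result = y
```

x = None; y = 270; result = 270

270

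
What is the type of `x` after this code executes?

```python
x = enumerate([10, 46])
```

enumerate() returns an enumerate object

enumerate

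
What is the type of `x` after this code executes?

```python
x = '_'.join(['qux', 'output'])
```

str.join() returns str

str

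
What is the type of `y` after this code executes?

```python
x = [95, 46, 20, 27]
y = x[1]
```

Indexing list[int] returns int

int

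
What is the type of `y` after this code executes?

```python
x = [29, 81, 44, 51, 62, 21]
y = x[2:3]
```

Slicing a list returns a list

list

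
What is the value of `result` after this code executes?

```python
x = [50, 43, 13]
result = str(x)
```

x = [50, 43, 13]; result = '[50, 43, 13]'

'[50, 43, 13]'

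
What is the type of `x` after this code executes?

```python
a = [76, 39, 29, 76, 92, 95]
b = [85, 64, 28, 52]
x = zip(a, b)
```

zip() returns a zip object

zip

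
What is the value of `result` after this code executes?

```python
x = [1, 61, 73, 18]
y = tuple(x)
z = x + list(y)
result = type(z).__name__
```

x is list; y is tuple; z is list; result = 'list'

'list'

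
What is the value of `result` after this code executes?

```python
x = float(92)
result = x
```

x = 92.0; result = 92.0

92.0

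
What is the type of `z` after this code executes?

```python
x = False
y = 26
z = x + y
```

bool + int = int (bool is subclass of int)

int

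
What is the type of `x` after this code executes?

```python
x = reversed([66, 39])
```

reversed() on a list returns list_reverseiterator

list_reverseiterator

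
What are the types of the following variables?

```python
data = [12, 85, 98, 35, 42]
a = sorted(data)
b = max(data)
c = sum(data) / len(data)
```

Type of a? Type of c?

sorted() returns list; int / int = float

list, float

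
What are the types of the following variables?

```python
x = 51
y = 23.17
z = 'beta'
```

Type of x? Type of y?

x is assigned a bare integer (no decimal point), so it is an int; y is assigned a number with a decimal point, so it is a float

int, float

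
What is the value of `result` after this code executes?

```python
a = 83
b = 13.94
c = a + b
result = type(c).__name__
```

a is int; b is float; c is float; result = 'float'

'float'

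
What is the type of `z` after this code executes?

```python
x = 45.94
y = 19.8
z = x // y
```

float // float = float

float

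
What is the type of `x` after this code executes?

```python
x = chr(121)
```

chr() returns str (single char)

str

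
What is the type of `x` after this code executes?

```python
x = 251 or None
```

'or' returns first truthy value

int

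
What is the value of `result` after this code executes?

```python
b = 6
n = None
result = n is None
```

b = 6; n = None; result = True

True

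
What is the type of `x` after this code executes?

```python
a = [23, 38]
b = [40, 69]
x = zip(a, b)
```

zip() returns a zip object

zip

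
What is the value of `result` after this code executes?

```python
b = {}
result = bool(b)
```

b = {}; result = False

False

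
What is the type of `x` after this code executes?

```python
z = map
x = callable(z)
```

callable() returns bool

bool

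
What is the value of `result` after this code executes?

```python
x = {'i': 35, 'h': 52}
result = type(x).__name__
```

x is dict; result = 'dict'

'dict'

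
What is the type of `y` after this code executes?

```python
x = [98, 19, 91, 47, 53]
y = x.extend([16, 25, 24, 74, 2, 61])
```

list.extend() returns None

NoneType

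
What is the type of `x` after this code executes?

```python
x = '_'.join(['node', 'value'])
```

str.join() returns str

str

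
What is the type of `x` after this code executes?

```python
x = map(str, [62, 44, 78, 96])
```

map() returns a map object

map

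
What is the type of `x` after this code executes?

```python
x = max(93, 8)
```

max() of ints returns int

int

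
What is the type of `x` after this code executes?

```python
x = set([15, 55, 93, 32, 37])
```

set() constructor returns set

set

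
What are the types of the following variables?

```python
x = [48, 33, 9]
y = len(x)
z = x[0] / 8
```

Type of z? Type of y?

int / int = float; len() returns int

float, int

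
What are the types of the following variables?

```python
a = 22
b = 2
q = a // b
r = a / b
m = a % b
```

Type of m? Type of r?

% of ints returns int; / returns float

int, float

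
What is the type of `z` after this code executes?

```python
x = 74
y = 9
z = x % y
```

int % int = int

int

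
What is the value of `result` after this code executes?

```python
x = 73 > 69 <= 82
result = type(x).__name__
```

x is bool; result = 'bool'

'bool'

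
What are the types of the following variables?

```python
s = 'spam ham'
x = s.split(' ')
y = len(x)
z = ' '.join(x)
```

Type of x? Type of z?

str.split() returns list; str.join() returns str

list, str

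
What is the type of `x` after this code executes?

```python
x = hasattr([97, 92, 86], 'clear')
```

hasattr() returns bool

bool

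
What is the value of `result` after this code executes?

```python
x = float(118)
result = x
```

x = 118.0; result = 118.0

118.0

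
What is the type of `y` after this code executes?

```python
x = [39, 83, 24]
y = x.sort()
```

list.sort() returns None (mutates in place)

NoneType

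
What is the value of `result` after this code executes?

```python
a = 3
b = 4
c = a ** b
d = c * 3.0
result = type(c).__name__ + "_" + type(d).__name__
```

a is int; b is int; c is int; d is float; result = 'int_float'

'int_float'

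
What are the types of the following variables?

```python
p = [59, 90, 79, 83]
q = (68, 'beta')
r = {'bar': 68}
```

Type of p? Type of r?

p is assigned a list literal (square brackets); r is assigned a dict literal ({key: value})

list, dict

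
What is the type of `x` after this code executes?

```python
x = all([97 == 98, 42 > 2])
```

all() returns bool

bool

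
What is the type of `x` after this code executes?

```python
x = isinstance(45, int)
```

isinstance() returns bool

bool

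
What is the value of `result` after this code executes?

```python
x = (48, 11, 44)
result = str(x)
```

x = (48, 11, 44); result = '(48, 11, 44)'

'(48, 11, 44)'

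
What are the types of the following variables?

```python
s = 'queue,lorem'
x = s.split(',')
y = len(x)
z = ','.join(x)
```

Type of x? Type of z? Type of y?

str.split() returns list; str.join() returns str; len() returns int

list, str, int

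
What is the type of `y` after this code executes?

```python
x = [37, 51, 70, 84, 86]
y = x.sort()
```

list.sort() returns None (mutates in place)

NoneType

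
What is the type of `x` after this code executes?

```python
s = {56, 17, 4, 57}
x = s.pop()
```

Popping from set[int] returns int

int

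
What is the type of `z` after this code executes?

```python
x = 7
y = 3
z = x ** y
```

positive int ** positive int = int

int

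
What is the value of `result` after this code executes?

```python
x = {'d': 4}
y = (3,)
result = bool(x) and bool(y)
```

x = {'d': 4}; y = (3,); result = True

True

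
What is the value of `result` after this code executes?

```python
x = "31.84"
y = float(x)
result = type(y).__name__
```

x is str; y is float; result = 'float'

'float'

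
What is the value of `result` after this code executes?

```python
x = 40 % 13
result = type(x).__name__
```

x is int; result = 'int'

'int'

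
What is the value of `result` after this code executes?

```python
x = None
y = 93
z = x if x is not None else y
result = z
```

x = None; y = 93; z = 93; result = 93

93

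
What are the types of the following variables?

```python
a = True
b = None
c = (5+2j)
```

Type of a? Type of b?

a is assigned the constant True, which has type bool; b is assigned None, whose type is NoneType

bool, NoneType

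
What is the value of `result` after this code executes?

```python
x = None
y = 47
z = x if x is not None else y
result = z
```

x = None; y = 47; z = 47; result = 47

47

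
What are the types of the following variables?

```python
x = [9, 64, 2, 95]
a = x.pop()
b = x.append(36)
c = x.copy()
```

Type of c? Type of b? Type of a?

copy() returns list; append() returns None; pop() returns element

list, NoneType, int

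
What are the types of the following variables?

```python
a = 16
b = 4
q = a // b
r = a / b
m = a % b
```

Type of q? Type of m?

// returns int; % of ints returns int

int, int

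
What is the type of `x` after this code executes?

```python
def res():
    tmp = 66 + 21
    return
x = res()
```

Bare return returns None

NoneType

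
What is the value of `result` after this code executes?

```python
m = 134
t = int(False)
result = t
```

m = 134; t = 0; result = 0

0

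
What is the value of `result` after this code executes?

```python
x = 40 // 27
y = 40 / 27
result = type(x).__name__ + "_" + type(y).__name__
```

x is int; y is float; result = 'int_float'

'int_float'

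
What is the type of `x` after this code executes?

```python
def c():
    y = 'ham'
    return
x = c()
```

Bare return returns None

NoneType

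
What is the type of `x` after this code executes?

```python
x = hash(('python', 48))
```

hash() returns int

int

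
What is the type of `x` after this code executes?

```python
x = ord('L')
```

ord() returns int (code point)

int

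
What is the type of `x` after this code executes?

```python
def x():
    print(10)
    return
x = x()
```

Bare return returns None

NoneType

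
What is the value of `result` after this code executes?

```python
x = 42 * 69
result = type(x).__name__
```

x is int; result = 'int'

'int'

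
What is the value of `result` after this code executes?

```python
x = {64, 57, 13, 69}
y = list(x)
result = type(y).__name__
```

x is set; y is list; result = 'list'

'list'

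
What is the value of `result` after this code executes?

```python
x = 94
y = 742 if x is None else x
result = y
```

x = 94; y = 94; result = 94

94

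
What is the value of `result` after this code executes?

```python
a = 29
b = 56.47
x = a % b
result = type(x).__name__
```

a is int; b is float; x is float; result = 'float'

'float'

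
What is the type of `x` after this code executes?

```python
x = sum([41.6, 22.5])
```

sum() of floats returns float

float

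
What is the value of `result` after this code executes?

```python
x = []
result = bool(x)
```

x = []; result = False

False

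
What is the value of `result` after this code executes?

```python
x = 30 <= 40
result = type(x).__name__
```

x is bool; result = 'bool'

'bool'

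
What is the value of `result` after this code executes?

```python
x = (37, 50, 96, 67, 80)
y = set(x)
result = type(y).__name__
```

x is tuple; y is set; result = 'set'

'set'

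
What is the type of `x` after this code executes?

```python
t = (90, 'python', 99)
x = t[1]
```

Index 1 of tuple is a str literal

str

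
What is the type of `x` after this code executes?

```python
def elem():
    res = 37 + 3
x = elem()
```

Function without return returns None

NoneType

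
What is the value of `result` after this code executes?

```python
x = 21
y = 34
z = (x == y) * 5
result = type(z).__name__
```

x is int; y is int; z is int; result = 'int'

'int'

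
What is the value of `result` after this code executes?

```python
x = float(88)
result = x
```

x = 88.0; result = 88.0

88.0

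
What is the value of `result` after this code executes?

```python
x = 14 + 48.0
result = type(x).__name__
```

x is float; result = 'float'

'float'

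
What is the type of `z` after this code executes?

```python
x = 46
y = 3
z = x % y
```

int % int = int

int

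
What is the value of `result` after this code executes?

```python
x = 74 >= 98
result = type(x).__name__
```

x is bool; result = 'bool'

'bool'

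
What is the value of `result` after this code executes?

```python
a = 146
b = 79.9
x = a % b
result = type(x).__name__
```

a is int; b is float; x is float; result = 'float'

'float'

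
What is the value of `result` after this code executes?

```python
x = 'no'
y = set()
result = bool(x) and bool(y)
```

x = 'no'; y = set(); result = False

False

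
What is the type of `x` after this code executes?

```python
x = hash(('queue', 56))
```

hash() returns int

int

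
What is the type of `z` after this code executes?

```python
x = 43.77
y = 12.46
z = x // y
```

float // float = float

float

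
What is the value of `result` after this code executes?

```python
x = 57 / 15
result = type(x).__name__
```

x is float; result = 'float'

'float'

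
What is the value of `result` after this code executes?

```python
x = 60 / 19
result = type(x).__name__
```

x is float; result = 'float'

'float'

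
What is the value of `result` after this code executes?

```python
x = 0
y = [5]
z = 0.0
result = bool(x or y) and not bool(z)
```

x = 0; y = [5]; z = 0.0; result = True

True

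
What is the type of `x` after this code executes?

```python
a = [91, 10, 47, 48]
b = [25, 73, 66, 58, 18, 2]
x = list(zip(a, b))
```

list(zip()) returns a list of tuples

list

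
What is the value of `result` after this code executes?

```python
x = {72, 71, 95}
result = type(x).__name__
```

x is set; result = 'set'

'set'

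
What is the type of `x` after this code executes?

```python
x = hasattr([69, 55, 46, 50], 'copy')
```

hasattr() returns bool

bool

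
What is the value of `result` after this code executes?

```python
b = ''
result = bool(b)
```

b = ''; result = False

False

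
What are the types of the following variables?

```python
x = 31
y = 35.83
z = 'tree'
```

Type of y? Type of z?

y is assigned a number with a decimal point, so it is a float; z is assigned a quoted string literal, so it is a str

float, str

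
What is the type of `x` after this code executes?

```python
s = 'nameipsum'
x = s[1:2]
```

Slicing a str returns str

str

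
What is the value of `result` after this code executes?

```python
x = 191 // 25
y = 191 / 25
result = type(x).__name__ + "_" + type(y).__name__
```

x is int; y is float; result = 'int_float'

'int_float'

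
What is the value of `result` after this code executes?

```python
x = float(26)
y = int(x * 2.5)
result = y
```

x = 26.0; y = 65; result = 65

65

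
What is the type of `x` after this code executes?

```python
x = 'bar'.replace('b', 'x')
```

str.replace() returns str

str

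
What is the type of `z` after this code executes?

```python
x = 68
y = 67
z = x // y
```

int // int = int

int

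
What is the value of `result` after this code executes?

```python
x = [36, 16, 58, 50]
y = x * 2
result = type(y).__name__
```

x is list; y is list; result = 'list'

'list'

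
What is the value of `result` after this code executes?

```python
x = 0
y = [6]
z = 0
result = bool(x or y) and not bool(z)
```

x = 0; y = [6]; z = 0; result = True

True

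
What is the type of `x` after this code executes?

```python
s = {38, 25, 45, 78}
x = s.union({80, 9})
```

set.union() returns a new set

set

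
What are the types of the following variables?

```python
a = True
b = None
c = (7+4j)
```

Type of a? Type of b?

a is assigned the constant True, which has type bool; b is assigned None, whose type is NoneType

bool, NoneType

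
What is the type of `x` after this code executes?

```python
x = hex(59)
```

hex() returns str representation

str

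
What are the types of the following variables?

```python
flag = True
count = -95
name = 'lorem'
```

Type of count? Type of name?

count is assigned a bare integer (no decimal point), so it is an int; name is assigned a quoted string literal, so it is a str

int, str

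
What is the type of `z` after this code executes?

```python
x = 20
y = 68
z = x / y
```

int / int = float

float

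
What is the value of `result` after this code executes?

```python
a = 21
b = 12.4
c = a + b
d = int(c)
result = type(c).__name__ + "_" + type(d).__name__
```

a is int; b is float; c is float; d is int; result = 'float_int'

'float_int'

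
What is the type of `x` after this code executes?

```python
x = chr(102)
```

chr() returns str (single char)

str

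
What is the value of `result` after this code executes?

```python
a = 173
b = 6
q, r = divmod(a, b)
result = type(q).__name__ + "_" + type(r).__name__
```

a is int; b is int; q is int; r is int; result = 'int_int'

'int_int'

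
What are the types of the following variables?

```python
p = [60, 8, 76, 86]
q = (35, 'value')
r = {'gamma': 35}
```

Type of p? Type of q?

p is assigned a list literal (square brackets); q is assigned a tuple (parenthesized, comma-separated values)

list, tuple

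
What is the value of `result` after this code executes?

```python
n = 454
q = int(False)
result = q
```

n = 454; q = 0; result = 0

0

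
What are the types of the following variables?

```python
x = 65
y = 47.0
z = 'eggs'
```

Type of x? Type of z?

x is assigned a bare integer (no decimal point), so it is an int; z is assigned a quoted string literal, so it is a str

int, str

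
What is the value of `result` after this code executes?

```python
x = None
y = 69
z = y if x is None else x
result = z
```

x = None; y = 69; z = 69; result = 69

69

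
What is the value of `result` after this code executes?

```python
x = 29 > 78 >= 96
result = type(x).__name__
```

x is bool; result = 'bool'

'bool'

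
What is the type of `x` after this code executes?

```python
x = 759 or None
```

'or' returns first truthy value

int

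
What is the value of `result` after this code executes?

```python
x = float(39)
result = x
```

x = 39.0; result = 39.0

39.0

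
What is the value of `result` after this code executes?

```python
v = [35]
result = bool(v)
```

v = [35]; result = True

True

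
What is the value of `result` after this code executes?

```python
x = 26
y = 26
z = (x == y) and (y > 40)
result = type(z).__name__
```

x is int; y is int; z is bool; result = 'bool'

'bool'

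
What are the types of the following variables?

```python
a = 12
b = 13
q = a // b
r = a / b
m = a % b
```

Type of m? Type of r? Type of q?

% of ints returns int; / returns float; // returns int

int, float, int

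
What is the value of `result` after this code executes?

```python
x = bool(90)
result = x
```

x = True; result = True

True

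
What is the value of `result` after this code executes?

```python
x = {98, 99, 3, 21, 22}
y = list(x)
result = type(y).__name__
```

x is set; y is list; result = 'list'

'list'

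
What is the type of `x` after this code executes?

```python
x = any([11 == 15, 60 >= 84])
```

any() returns bool

bool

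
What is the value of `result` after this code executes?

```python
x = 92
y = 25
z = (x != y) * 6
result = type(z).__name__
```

x is int; y is int; z is int; result = 'int'

'int'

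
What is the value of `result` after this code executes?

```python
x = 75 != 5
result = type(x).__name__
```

x is bool; result = 'bool'

'bool'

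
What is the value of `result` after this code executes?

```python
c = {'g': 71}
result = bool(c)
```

c = {'g': 71}; result = True

True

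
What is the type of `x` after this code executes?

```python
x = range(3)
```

range() returns a range object

range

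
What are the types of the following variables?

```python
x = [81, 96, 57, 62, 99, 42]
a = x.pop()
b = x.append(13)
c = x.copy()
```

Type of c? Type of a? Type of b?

copy() returns list; pop() returns element; append() returns None

list, int, NoneType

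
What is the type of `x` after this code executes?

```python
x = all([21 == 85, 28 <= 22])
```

all() returns bool

bool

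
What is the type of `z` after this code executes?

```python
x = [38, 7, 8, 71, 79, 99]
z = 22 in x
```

'in' operator returns bool

bool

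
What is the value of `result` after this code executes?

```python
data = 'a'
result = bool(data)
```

data = 'a'; result = True

True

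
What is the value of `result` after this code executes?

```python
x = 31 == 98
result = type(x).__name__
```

x is bool; result = 'bool'

'bool'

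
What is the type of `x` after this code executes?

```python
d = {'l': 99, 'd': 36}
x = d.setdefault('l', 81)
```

dict.setdefault() returns the (existing or default) value

int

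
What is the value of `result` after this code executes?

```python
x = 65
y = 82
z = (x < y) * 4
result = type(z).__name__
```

x is int; y is int; z is int; result = 'int'

'int'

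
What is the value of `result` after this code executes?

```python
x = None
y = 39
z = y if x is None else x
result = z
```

x = None; y = 39; z = 39; result = 39

39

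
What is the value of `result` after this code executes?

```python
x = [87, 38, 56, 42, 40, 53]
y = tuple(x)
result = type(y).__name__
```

x is list; y is tuple; result = 'tuple'

'tuple'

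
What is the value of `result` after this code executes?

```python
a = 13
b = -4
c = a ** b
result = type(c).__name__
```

a is int; b is int; c is float; result = 'float'

'float'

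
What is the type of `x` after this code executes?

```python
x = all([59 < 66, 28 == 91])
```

all() returns bool

bool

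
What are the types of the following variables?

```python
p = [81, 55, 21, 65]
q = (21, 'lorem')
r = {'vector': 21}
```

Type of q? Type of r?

q is assigned a tuple (parenthesized, comma-separated values); r is assigned a dict literal ({key: value})

tuple, dict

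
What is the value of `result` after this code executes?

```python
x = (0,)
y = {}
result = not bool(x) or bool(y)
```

x = (0,); y = {}; result = False

False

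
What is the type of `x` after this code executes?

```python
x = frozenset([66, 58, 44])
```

frozenset() returns frozenset

frozenset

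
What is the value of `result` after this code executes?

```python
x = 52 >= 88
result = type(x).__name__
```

x is bool; result = 'bool'

'bool'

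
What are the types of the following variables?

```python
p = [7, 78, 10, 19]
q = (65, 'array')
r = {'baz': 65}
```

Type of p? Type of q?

p is assigned a list literal (square brackets); q is assigned a tuple (parenthesized, comma-separated values)

list, tuple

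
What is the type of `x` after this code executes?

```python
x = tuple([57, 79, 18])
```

tuple() constructor returns tuple

tuple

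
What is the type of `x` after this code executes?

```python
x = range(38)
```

range() returns a range object

range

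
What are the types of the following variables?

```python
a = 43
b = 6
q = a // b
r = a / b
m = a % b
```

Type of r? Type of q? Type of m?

/ returns float; // returns int; % of ints returns int

float, int, int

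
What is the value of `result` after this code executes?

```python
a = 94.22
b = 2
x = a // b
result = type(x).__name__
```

a is float; b is int; x is float; result = 'float'

'float'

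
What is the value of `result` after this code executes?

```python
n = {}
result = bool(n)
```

n = {}; result = False

False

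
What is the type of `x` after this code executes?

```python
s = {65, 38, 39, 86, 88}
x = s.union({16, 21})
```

set.union() returns a new set

set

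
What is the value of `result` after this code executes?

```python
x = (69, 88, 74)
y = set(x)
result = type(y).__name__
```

x is tuple; y is set; result = 'set'

'set'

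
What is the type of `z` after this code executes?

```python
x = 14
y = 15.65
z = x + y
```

int + float = float

float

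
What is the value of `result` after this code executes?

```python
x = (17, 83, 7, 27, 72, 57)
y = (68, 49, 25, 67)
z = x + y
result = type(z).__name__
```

x is tuple; y is tuple; z is tuple; result = 'tuple'

'tuple'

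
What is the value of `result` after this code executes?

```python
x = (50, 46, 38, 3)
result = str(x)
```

x = (50, 46, 38, 3); result = '(50, 46, 38, 3)'

'(50, 46, 38, 3)'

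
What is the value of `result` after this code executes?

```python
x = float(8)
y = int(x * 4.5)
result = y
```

x = 8.0; y = 36; result = 36

36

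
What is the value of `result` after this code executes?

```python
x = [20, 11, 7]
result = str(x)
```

x = [20, 11, 7]; result = '[20, 11, 7]'

'[20, 11, 7]'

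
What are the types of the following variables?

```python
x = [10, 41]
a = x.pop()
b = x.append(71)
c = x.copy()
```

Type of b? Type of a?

append() returns None; pop() returns element

NoneType, int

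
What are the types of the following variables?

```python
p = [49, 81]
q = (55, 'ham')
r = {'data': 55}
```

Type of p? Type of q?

p is assigned a list literal (square brackets); q is assigned a tuple (parenthesized, comma-separated values)

list, tuple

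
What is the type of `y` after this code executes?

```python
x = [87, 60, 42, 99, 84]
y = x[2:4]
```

Slicing a list returns a list

list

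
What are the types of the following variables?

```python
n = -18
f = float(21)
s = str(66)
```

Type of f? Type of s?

f is assigned the result of calling float(), which returns a float; s is assigned the result of calling str(), which returns a str

float, str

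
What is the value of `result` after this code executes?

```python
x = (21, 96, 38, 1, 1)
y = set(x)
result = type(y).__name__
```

x is tuple; y is set; result = 'set'

'set'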